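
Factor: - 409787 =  - 7^2*8363^1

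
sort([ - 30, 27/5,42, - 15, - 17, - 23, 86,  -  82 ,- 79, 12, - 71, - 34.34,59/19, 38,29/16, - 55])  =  [ - 82, - 79, - 71,-55,-34.34, - 30, - 23,-17 , - 15  ,  29/16,59/19, 27/5,12,  38,42,86 ] 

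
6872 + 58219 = 65091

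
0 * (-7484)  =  0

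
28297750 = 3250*8707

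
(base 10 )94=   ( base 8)136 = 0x5E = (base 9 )114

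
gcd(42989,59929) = 1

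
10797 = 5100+5697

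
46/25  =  1 + 21/25 = 1.84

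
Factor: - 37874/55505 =- 2^1*5^( - 1 )*17^( - 1)*29^1 = - 58/85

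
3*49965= 149895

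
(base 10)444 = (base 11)374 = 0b110111100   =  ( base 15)1e9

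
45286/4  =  11321 + 1/2 = 11321.50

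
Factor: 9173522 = 2^1*563^1*8147^1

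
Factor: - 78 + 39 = - 3^1*13^1 = - 39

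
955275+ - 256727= 698548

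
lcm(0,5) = 0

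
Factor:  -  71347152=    - 2^4*3^1 * 1486399^1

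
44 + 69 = 113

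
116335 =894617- 778282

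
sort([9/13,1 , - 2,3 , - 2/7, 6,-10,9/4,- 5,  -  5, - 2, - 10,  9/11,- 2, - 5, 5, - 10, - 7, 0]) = [ -10,-10, - 10, - 7,  -  5, - 5, - 5, - 2, - 2, - 2, -2/7 , 0,  9/13,  9/11,  1,9/4,3,  5 , 6]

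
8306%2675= 281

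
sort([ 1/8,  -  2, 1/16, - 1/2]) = [-2, -1/2,  1/16 , 1/8]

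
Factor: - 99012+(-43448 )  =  -2^2  *5^1*17^1*419^1=- 142460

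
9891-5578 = 4313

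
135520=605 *224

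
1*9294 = 9294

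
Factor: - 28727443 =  - 431^1 * 66653^1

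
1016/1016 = 1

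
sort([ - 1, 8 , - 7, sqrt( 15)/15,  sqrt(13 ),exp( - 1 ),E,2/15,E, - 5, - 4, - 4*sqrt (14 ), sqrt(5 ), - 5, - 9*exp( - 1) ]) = [ - 4*sqrt( 14 ),-7, - 5, - 5, - 4, - 9*exp (- 1 ),-1,2/15,sqrt(15) /15,  exp( - 1), sqrt(5), E, E,sqrt ( 13), 8]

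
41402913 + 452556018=493958931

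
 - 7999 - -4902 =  - 3097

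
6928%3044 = 840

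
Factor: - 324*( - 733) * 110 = 2^3* 3^4 *5^1*11^1*733^1 = 26124120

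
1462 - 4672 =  - 3210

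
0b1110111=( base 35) 3E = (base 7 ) 230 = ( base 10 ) 119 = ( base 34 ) 3H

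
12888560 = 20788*620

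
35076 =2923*12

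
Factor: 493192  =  2^3 *7^1*8807^1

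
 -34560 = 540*(-64 )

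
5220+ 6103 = 11323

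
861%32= 29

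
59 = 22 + 37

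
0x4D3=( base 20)31F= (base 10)1235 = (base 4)103103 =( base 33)14e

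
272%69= 65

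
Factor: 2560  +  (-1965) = 595 =5^1 * 7^1*17^1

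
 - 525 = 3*(-175 ) 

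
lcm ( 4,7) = 28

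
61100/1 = 61100=61100.00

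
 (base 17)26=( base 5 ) 130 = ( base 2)101000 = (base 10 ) 40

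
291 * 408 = 118728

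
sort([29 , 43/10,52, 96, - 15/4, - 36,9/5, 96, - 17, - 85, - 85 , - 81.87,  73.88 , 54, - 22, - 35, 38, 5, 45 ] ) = [ -85,  -  85, - 81.87 , - 36,- 35, - 22, - 17, -15/4, 9/5,43/10, 5, 29 , 38, 45, 52,54,73.88 , 96, 96 ] 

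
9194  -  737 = 8457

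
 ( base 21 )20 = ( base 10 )42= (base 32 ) 1a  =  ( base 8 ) 52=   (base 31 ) 1B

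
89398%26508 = 9874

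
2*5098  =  10196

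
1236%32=20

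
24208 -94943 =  - 70735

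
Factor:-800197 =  - 29^1*41^1*673^1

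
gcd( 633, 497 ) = 1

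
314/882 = 157/441 =0.36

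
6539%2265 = 2009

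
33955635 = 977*34755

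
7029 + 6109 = 13138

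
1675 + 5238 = 6913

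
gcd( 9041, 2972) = 1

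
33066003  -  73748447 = -40682444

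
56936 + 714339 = 771275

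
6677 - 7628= - 951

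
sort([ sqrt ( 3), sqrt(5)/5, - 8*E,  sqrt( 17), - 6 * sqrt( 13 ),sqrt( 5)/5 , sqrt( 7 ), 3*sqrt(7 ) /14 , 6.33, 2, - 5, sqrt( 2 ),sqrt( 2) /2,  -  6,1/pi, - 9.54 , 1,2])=[  -  8*  E, - 6*sqrt( 13), -9.54,-6 , - 5, 1/pi, sqrt( 5) /5, sqrt(5)/5,3*sqrt( 7)/14, sqrt(2 )/2 , 1, sqrt( 2),sqrt( 3), 2, 2,sqrt( 7),sqrt (17), 6.33]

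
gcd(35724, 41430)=6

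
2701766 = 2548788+152978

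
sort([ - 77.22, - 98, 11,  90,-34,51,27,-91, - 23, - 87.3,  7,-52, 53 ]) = [  -  98, - 91, - 87.3, - 77.22, - 52,-34, - 23, 7, 11,27, 51, 53,90 ] 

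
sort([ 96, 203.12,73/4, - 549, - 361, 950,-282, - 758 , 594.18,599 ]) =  [-758 , - 549,-361, - 282,73/4,96, 203.12,594.18,599,950]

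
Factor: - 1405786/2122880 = - 2^( - 6)*5^(  -  1 )*31^( - 1) * 107^ ( - 1 ) *702893^1 =-702893/1061440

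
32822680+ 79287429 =112110109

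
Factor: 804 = 2^2*3^1* 67^1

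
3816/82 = 46 + 22/41=   46.54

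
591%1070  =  591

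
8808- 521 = 8287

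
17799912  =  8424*2113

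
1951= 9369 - 7418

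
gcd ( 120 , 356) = 4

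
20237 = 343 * 59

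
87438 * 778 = 68026764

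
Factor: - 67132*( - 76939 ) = 2^2*13^1*47^1  *1291^1*1637^1 = 5165068948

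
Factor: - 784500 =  - 2^2*  3^1*5^3*523^1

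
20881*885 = 18479685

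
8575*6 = 51450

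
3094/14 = 221 = 221.00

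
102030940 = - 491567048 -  - 593597988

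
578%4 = 2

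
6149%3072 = 5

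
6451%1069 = 37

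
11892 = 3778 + 8114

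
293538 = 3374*87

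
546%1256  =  546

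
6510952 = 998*6524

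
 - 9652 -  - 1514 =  - 8138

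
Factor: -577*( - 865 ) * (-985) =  - 5^2*173^1*197^1*  577^1= -491618425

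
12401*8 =99208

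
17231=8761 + 8470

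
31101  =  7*4443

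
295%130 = 35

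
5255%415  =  275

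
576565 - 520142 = 56423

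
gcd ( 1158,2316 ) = 1158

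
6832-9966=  - 3134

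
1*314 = 314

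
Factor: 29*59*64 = 109504 = 2^6*29^1*59^1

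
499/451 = 1+48/451 = 1.11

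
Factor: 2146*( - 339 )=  - 727494 = -2^1*3^1 * 29^1 * 37^1*113^1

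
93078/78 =1193+4/13 =1193.31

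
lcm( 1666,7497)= 14994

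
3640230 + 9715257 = 13355487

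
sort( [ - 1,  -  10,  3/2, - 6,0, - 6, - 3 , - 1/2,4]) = [ - 10, - 6, - 6, - 3, - 1,- 1/2, 0,3/2,  4] 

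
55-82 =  - 27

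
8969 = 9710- 741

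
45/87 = 15/29 =0.52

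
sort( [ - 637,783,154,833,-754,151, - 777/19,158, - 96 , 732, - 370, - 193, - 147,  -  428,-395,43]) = [-754, - 637, - 428,  -  395, - 370, - 193,-147, - 96, - 777/19,43,151,154,158,732  ,  783,833 ]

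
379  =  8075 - 7696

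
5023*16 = 80368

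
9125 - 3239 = 5886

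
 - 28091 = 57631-85722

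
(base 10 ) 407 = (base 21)j8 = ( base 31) D4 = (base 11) 340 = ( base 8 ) 627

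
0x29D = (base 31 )LI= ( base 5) 10134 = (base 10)669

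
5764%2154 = 1456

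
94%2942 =94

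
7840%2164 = 1348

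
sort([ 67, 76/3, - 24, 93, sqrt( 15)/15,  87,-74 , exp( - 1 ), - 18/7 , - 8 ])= [ - 74,-24, - 8,-18/7, sqrt(15 )/15, exp(-1), 76/3,67,87, 93 ]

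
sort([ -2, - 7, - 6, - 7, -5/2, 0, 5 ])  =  [ - 7, - 7 , - 6, - 5/2, - 2, 0,5] 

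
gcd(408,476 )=68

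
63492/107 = 593 + 41/107 = 593.38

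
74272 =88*844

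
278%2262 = 278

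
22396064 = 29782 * 752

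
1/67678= 1/67678=0.00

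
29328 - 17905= 11423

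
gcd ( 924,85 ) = 1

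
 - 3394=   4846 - 8240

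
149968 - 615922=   -  465954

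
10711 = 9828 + 883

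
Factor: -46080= - 2^10 * 3^2*5^1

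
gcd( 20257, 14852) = 47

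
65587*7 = 459109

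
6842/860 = 3421/430=7.96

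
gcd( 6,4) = 2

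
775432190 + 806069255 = 1581501445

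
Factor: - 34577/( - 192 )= 2^( - 6) * 3^( - 1)*71^1*487^1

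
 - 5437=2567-8004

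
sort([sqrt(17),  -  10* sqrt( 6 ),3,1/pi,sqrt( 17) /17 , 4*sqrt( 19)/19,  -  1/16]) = [ - 10 * sqrt( 6 ), - 1/16,  sqrt( 17 ) /17,1/pi,4*sqrt (19 ) /19,3, sqrt ( 17)] 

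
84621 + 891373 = 975994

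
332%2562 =332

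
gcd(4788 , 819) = 63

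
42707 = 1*42707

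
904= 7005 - 6101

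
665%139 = 109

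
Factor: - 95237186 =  - 2^1*11^1*37^1*79^1*1481^1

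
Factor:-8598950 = - 2^1*5^2*229^1 * 751^1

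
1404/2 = 702 = 702.00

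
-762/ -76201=762/76201 = 0.01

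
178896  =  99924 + 78972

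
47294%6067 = 4825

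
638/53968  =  319/26984 = 0.01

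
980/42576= 245/10644= 0.02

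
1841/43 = 1841/43 = 42.81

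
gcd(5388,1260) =12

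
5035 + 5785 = 10820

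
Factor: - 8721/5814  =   - 2^(- 1) *3^1 = - 3/2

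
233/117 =233/117  =  1.99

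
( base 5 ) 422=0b1110000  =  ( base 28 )40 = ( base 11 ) A2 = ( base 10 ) 112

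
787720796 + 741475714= 1529196510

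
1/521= 1/521=0.00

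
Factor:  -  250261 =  - 11^1*22751^1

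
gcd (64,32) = 32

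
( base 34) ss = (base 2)1111010100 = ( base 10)980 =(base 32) UK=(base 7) 2600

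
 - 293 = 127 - 420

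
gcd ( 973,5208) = 7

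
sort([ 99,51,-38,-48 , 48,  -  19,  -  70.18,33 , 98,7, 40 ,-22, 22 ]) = [ - 70.18 , - 48, - 38,-22, - 19,7,22  ,  33, 40,48 , 51,  98, 99]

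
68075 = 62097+5978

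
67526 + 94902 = 162428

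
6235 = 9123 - 2888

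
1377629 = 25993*53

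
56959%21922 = 13115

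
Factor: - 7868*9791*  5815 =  - 2^2*5^1*7^1*281^1*1163^1*9791^1 = -447961944220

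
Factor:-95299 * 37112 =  - 2^3 * 157^1 * 607^1*4639^1 =- 3536736488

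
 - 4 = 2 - 6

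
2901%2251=650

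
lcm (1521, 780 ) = 30420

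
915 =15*61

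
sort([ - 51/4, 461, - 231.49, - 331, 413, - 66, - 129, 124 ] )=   [  -  331, - 231.49 , - 129, - 66,-51/4, 124,413, 461]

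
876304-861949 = 14355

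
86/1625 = 86/1625= 0.05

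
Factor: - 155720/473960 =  - 229/697 = -17^( - 1 ) * 41^( - 1 )*229^1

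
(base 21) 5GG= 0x9FD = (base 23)4J4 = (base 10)2557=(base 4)213331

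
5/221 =5/221 = 0.02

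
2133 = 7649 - 5516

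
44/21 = 44/21= 2.10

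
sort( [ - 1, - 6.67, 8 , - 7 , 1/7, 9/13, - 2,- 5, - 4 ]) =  [-7 , - 6.67, - 5 , - 4, - 2,  -  1 , 1/7,9/13, 8 ]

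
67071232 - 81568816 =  - 14497584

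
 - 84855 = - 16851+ - 68004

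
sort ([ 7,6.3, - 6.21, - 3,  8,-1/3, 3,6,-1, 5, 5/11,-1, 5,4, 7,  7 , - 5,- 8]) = [ - 8, - 6.21,  -  5, - 3,-1,-1,-1/3, 5/11, 3, 4,  5,  5, 6, 6.3, 7,7,7,8]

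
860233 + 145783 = 1006016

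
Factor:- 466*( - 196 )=2^3*7^2*233^1  =  91336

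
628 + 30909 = 31537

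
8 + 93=101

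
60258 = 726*83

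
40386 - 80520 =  - 40134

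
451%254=197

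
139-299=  - 160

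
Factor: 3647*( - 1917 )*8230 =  - 2^1*3^3*5^1*7^1*71^1* 521^1*823^1 = - 57538390770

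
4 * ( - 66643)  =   - 266572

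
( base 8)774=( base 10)508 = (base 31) gc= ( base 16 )1fc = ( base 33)fd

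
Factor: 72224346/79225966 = 3^1*2837^1*4243^1 * 39612983^ ( - 1) = 36112173/39612983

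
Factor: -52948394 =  - 2^1*43^1 * 615679^1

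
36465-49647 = -13182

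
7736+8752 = 16488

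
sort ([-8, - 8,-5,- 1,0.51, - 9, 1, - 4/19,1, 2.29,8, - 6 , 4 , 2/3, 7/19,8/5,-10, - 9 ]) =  [ - 10, - 9,  -  9, - 8, - 8, - 6, - 5  ,-1,- 4/19,7/19,0.51,2/3, 1,1 , 8/5,  2.29,4, 8] 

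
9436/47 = 9436/47  =  200.77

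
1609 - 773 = 836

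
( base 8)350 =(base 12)174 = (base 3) 22121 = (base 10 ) 232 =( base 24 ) 9G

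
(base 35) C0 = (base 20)110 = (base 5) 3140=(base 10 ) 420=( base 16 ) 1a4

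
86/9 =86/9 = 9.56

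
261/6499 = 261/6499 = 0.04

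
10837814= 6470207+4367607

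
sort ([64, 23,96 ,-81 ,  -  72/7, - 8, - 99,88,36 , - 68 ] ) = [ - 99, - 81, - 68 , - 72/7 , - 8,23,36,  64, 88,  96]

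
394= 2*197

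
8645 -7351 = 1294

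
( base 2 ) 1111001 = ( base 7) 232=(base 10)121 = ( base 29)45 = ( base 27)4d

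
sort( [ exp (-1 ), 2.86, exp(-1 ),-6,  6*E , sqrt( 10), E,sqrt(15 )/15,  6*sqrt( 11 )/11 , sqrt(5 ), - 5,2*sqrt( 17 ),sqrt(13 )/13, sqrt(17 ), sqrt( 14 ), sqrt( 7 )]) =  [ - 6, - 5, sqrt( 15 )/15,sqrt(13 )/13, exp( - 1 ),exp( - 1), 6 * sqrt( 11)/11, sqrt( 5), sqrt(7 ), E , 2.86, sqrt( 10), sqrt(14),  sqrt( 17),  2*sqrt(17), 6 * E ]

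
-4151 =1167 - 5318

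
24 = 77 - 53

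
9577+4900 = 14477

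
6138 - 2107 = 4031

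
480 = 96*5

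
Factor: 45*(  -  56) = -2520 = -2^3*3^2*5^1* 7^1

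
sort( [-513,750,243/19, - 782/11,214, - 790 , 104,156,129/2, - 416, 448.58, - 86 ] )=[-790, - 513, - 416, - 86, - 782/11,243/19, 129/2,104,156,214, 448.58,750] 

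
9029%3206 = 2617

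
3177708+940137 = 4117845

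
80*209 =16720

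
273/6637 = 273/6637 = 0.04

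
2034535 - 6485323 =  - 4450788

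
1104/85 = 1104/85  =  12.99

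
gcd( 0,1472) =1472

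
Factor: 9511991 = 191^1*49801^1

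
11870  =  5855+6015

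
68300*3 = 204900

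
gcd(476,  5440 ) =68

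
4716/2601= 1 + 235/289 = 1.81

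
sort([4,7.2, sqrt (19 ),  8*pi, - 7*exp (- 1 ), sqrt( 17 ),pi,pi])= [ - 7*exp ( - 1), pi,pi,4, sqrt (17 ),  sqrt( 19),  7.2 , 8 * pi]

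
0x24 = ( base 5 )121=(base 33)13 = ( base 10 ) 36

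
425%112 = 89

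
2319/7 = 331 + 2/7 =331.29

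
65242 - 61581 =3661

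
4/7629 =4/7629 = 0.00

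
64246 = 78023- 13777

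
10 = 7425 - 7415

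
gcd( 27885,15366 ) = 39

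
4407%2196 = 15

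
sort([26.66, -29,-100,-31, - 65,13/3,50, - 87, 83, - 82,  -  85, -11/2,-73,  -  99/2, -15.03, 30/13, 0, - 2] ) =[-100,-87, -85,-82,-73, - 65,-99/2,-31,  -  29,-15.03, - 11/2,  -  2,0,30/13,13/3, 26.66,50,83 ]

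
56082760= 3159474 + 52923286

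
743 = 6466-5723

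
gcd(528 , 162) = 6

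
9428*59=556252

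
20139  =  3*6713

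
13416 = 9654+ 3762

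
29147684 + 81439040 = 110586724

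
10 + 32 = 42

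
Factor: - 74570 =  - 2^1 * 5^1*7457^1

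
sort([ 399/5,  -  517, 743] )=[ - 517, 399/5,743]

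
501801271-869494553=  -  367693282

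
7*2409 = 16863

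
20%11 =9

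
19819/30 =660 +19/30 = 660.63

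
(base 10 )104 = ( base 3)10212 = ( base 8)150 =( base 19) 59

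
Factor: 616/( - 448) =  - 11/8 = -  2^( - 3) *11^1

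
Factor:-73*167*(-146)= 2^1*73^2*167^1= 1779886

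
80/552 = 10/69 = 0.14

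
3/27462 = 1/9154 = 0.00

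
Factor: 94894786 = 2^1*7^1*29^1*  47^1*4973^1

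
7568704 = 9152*827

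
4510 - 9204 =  - 4694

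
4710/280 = 471/28 = 16.82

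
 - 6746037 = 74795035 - 81541072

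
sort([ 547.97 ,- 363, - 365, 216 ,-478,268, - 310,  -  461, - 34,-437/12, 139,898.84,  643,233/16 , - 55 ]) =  [-478,  -  461,-365, - 363,-310,-55, - 437/12, - 34, 233/16,139 , 216, 268, 547.97,643, 898.84 ] 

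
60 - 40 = 20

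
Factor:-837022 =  - 2^1 * 418511^1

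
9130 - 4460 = 4670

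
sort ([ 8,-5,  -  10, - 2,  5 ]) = [ - 10, - 5, - 2, 5,8 ] 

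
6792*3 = 20376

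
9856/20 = 2464/5=492.80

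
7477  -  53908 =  - 46431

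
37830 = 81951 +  - 44121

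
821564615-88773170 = 732791445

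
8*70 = 560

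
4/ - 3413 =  - 1  +  3409/3413= -0.00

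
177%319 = 177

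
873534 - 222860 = 650674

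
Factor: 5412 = 2^2*3^1*11^1*41^1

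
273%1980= 273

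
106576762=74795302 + 31781460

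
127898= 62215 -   -  65683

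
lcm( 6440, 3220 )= 6440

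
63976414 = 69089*926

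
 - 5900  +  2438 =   -  3462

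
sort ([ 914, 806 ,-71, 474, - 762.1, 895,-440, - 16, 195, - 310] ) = [-762.1, - 440,  -  310, - 71, - 16, 195, 474,806,895,  914] 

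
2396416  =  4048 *592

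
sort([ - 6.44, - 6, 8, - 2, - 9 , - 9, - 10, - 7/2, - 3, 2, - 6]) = [ - 10 , - 9, - 9, - 6.44, - 6,-6, - 7/2, - 3, - 2, 2,8]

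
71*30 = 2130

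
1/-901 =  - 1 + 900/901 = - 0.00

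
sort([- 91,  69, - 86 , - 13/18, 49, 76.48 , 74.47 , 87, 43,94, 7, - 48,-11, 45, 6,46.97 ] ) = [- 91 , - 86,- 48,  -  11, - 13/18,6,7,43, 45, 46.97,49, 69 , 74.47, 76.48,  87, 94]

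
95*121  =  11495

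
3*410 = 1230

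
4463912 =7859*568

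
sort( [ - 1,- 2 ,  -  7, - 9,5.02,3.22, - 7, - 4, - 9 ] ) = [- 9, - 9, - 7, - 7 ,-4,-2, - 1 , 3.22 , 5.02]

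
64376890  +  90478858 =154855748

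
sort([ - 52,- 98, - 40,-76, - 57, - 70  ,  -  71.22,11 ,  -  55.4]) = [ - 98,-76, - 71.22, - 70, - 57, - 55.4,-52, - 40, 11 ]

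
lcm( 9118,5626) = 264422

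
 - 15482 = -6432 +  - 9050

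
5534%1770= 224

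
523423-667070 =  - 143647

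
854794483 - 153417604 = 701376879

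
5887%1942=61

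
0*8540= 0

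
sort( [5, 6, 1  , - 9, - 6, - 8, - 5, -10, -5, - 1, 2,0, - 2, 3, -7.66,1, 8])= [ -10, - 9, - 8,  -  7.66,-6, - 5, - 5, - 2, - 1, 0, 1,1, 2 , 3, 5, 6 , 8]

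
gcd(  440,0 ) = 440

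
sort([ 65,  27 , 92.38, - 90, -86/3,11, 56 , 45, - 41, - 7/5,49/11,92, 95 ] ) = [ - 90, - 41, - 86/3, - 7/5 , 49/11,11, 27,45,56,65, 92,  92.38, 95 ] 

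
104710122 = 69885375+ 34824747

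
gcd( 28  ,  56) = 28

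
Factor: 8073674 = 2^1*7^1 *17^1*33923^1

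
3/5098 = 3/5098 = 0.00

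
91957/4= 91957/4 = 22989.25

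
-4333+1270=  - 3063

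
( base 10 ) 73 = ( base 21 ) 3a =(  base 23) 34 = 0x49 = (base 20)3D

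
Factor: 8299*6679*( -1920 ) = - 2^7*3^1*5^1*43^1*193^1*6679^1 = - 106423720320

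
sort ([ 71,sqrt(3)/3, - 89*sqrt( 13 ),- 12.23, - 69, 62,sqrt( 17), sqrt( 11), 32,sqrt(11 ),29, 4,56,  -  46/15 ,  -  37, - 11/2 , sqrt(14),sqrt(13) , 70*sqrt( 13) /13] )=[ - 89*sqrt(13),  -  69, - 37, - 12.23, - 11/2, - 46/15 , sqrt( 3)/3,sqrt(11), sqrt (11), sqrt( 13 ), sqrt( 14), 4 , sqrt (17),  70*sqrt(13 )/13, 29,32,56,62,71]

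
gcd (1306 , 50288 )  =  2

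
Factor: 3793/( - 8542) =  - 2^ ( - 1 )  *3793^1*4271^( - 1 ) 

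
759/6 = 126+ 1/2 = 126.50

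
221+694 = 915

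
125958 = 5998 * 21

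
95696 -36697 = 58999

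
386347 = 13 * 29719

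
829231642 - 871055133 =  - 41823491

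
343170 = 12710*27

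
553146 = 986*561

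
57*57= 3249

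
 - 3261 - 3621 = - 6882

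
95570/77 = 95570/77 =1241.17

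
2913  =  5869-2956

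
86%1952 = 86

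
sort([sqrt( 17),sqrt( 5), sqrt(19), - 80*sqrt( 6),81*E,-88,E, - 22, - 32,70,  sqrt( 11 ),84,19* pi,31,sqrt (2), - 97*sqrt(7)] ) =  [ - 97 *sqrt( 7 ), - 80*sqrt(6),-88, - 32, - 22,sqrt(  2),sqrt( 5),E, sqrt(11),sqrt ( 17),sqrt(19), 31, 19*pi,  70, 84,81 * E]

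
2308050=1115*2070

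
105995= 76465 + 29530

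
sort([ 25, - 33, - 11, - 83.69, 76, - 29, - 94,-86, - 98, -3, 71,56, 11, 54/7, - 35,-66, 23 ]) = [ - 98, - 94,-86, - 83.69, - 66,-35, - 33, - 29, - 11, -3, 54/7, 11, 23, 25, 56,71,76] 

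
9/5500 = 9/5500 = 0.00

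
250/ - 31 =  -250/31 = - 8.06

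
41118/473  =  3738/43 = 86.93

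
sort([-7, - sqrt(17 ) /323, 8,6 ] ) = [ - 7 , - sqrt( 17)/323, 6,8]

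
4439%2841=1598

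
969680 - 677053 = 292627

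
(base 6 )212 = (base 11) 73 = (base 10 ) 80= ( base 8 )120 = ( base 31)2I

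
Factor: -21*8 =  - 2^3* 3^1*7^1 = - 168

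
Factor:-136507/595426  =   - 2^(-1)*7^1*13^( - 1 )*19501^1*22901^ ( - 1)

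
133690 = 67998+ 65692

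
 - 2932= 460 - 3392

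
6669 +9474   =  16143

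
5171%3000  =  2171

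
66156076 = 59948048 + 6208028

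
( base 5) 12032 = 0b1101111100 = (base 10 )892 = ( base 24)1D4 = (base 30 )tm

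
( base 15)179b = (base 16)13e8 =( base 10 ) 5096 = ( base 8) 11750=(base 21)bbe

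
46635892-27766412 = 18869480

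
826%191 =62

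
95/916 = 95/916 =0.10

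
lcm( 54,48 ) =432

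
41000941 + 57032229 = 98033170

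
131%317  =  131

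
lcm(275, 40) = 2200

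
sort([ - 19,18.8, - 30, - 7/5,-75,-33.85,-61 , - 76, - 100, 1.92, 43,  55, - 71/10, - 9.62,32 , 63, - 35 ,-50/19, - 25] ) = [ - 100,-76, - 75, - 61,-35, - 33.85, - 30, - 25 , - 19, - 9.62, - 71/10, - 50/19, - 7/5,  1.92,18.8,32,  43,55, 63 ] 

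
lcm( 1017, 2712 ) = 8136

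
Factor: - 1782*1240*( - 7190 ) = 15887599200  =  2^5 *3^4 * 5^2 * 11^1 * 31^1* 719^1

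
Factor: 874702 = 2^1*437351^1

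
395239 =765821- 370582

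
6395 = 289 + 6106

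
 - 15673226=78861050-94534276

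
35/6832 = 5/976  =  0.01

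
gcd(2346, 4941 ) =3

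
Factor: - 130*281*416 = -2^6*5^1*13^2*281^1 =- 15196480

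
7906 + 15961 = 23867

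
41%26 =15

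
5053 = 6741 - 1688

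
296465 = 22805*13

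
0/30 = 0= 0.00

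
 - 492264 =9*( - 54696)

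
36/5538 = 6/923 = 0.01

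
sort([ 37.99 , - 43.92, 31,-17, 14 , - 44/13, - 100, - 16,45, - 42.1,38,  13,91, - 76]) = [ - 100,-76,- 43.92, - 42.1, - 17, - 16, - 44/13, 13,14,31, 37.99, 38,45,91] 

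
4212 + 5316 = 9528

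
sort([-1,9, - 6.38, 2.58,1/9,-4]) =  [ - 6.38, - 4,  -  1,1/9,2.58, 9 ]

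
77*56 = 4312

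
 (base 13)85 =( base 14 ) 7b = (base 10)109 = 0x6d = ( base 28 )3P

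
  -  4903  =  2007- 6910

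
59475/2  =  29737+ 1/2= 29737.50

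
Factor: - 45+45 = 0  =  0^1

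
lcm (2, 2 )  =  2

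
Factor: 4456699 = 13^2*26371^1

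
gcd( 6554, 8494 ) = 2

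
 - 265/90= -53/18 = - 2.94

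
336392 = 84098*4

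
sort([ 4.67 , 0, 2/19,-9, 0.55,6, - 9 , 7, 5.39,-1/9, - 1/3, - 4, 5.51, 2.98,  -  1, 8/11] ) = [-9, - 9,-4 , - 1 ,-1/3,- 1/9, 0,2/19, 0.55, 8/11,2.98, 4.67,5.39,  5.51,6,  7 ] 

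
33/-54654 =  - 1 + 18207/18218 = - 0.00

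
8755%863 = 125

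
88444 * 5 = 442220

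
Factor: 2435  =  5^1 * 487^1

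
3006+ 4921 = 7927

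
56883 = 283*201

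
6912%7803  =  6912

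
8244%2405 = 1029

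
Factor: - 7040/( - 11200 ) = 2^1*5^( - 1)*7^ ( - 1 )*11^1  =  22/35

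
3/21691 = 3/21691 = 0.00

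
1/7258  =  1/7258 = 0.00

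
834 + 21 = 855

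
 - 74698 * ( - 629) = 46985042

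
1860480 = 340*5472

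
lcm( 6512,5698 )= 45584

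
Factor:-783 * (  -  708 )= 554364=2^2* 3^4 * 29^1*59^1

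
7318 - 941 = 6377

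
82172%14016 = 12092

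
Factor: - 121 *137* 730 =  - 12101210 =-2^1*5^1*11^2*73^1*137^1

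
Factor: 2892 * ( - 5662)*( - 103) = 1686573912 = 2^3 * 3^1*19^1*103^1*149^1*241^1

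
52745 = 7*7535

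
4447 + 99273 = 103720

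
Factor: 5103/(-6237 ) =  - 3^2*11^( - 1)=-  9/11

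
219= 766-547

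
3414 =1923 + 1491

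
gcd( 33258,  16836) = 138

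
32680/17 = 32680/17  =  1922.35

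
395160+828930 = 1224090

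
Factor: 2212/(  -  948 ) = -3^( - 1)*7^1 = - 7/3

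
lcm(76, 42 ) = 1596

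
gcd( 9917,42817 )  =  47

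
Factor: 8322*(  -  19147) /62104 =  - 79670667/31052 = - 2^ ( - 2)*3^1  *7^ ( - 1) * 19^1 *41^1*73^1*467^1*1109^( - 1 )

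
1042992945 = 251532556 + 791460389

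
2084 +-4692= - 2608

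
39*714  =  27846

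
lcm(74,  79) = 5846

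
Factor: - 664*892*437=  - 258829856 = - 2^5*19^1*23^1*83^1 *223^1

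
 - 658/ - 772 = 329/386 = 0.85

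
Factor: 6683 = 41^1*163^1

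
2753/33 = 2753/33=83.42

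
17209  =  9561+7648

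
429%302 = 127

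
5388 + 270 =5658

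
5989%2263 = 1463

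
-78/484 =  - 1+ 203/242 = - 0.16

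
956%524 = 432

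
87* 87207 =7587009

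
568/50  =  11 + 9/25 =11.36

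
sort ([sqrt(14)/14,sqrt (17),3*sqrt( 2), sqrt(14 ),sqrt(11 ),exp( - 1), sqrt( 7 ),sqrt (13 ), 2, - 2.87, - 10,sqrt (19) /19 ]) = [-10, - 2.87, sqrt (19 )/19,sqrt(14 ) /14,exp( - 1 ),2,sqrt( 7 ), sqrt (11 ),sqrt(13) , sqrt( 14), sqrt ( 17 ) , 3 * sqrt( 2 )] 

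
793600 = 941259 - 147659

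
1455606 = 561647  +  893959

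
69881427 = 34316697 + 35564730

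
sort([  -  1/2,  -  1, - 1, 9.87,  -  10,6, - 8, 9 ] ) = [ -10, - 8, - 1, - 1, - 1/2, 6, 9,9.87]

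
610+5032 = 5642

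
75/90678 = 25/30226 = 0.00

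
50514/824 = 61 + 125/412 = 61.30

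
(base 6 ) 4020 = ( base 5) 12001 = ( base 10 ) 876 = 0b1101101100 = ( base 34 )pq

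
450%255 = 195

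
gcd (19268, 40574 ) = 2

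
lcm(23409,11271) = 304317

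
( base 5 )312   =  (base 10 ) 82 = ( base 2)1010010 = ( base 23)3D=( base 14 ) 5C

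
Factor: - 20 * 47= - 2^2*5^1 * 47^1 = - 940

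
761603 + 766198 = 1527801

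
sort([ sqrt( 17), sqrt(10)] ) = [ sqrt( 10 ), sqrt(17) ] 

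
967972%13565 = 4857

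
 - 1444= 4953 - 6397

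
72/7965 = 8/885 = 0.01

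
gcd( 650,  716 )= 2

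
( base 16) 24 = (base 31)15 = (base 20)1G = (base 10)36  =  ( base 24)1c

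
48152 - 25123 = 23029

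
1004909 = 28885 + 976024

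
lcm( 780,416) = 6240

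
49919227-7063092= 42856135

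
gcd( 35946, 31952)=3994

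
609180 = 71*8580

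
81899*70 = 5732930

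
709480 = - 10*( - 70948)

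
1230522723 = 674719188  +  555803535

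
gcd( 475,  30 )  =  5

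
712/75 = 9 + 37/75 = 9.49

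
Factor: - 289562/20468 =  - 481/34 = -  2^( - 1)*13^1*17^( - 1) * 37^1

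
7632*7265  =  55446480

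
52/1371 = 52/1371 = 0.04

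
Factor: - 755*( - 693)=3^2*5^1*7^1*11^1*151^1 = 523215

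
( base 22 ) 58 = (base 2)1110110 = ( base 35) 3d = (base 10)118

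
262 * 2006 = 525572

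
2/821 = 2/821 = 0.00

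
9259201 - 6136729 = 3122472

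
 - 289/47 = -289/47 = - 6.15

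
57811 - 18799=39012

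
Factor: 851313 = 3^1 * 283771^1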